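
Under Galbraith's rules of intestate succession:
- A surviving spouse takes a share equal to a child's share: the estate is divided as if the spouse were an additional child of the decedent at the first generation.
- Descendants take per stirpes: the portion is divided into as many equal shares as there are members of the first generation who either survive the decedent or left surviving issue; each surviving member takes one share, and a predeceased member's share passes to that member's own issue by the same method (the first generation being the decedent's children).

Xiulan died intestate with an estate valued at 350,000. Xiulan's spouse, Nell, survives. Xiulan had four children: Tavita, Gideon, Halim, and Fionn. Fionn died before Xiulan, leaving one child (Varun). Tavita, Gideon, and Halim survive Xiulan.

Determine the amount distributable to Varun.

The spouse counts as an additional share at the children's level, so there are 5 primary shares of 70,000. Nell takes one such share (70,000).
The children's combined portion (280,000) is divided into 4 shares of 70,000: Tavita, Gideon, and Halim each take 70,000; Fionn's 70,000 share passes to Fionn's issue.
Fionn's share (70,000) passes entirely to Varun.

Varun receives 70,000.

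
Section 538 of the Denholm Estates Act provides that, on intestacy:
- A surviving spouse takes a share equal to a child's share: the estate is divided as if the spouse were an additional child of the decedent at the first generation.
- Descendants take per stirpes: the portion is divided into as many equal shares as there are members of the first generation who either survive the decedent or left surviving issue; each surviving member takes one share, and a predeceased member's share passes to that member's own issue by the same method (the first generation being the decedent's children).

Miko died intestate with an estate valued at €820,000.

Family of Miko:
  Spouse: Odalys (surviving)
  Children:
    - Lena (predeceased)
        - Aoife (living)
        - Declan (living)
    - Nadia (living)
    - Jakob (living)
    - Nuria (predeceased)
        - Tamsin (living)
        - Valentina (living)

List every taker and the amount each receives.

The spouse counts as an additional share at the children's level, so there are 5 primary shares of €164,000. Odalys takes one such share (€164,000).
The children's combined portion (€656,000) is divided into 4 shares of €164,000: Nadia and Jakob each take €164,000; Lena's €164,000 share passes to Lena's issue; Nuria's €164,000 share passes to Nuria's issue.
Lena's share (€164,000) is divided into 2 shares of €82,000: Aoife and Declan each take €82,000.
Nuria's share (€164,000) is divided into 2 shares of €82,000: Tamsin and Valentina each take €82,000.

Odalys: €164,000; Aoife: €82,000; Declan: €82,000; Nadia: €164,000; Jakob: €164,000; Tamsin: €82,000; Valentina: €82,000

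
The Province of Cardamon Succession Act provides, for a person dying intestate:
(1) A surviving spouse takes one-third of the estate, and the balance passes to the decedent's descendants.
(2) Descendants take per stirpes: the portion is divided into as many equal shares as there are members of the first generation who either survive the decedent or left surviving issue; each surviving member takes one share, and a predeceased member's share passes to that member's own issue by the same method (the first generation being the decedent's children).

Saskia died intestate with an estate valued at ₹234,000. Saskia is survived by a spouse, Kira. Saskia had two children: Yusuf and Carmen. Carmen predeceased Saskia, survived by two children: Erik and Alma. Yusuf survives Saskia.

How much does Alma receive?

Alma receives ₹39,000.

Kira takes one-third of ₹234,000 = ₹78,000. The remaining ₹156,000 passes to the descendants.
The descendants' portion (₹156,000) is divided into 2 shares of ₹78,000: Yusuf takes ₹78,000; Carmen's ₹78,000 share passes to Carmen's issue.
Carmen's share (₹78,000) is divided into 2 shares of ₹39,000: Erik and Alma each take ₹39,000.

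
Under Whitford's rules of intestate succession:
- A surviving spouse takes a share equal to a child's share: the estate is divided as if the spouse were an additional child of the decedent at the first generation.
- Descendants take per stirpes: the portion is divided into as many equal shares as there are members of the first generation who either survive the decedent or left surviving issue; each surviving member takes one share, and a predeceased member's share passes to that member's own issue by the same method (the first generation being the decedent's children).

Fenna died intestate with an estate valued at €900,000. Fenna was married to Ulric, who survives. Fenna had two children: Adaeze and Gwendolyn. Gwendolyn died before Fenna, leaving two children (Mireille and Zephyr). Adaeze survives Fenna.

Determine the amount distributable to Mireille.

Mireille receives €150,000.

The spouse counts as an additional share at the children's level, so there are 3 primary shares of €300,000. Ulric takes one such share (€300,000).
The children's combined portion (€600,000) is divided into 2 shares of €300,000: Adaeze takes €300,000; Gwendolyn's €300,000 share passes to Gwendolyn's issue.
Gwendolyn's share (€300,000) is divided into 2 shares of €150,000: Mireille and Zephyr each take €150,000.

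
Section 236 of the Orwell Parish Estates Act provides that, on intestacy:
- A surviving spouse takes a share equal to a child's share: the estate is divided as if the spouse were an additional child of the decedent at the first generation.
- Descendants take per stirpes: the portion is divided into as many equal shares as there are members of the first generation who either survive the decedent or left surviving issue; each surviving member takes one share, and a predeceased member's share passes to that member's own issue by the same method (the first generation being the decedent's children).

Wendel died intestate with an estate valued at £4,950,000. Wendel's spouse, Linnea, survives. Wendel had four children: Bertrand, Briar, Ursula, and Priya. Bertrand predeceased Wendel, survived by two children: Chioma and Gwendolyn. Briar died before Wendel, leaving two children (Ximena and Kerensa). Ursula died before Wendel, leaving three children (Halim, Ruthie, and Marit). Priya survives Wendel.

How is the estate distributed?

Linnea: £990,000; Chioma: £495,000; Gwendolyn: £495,000; Ximena: £495,000; Kerensa: £495,000; Halim: £330,000; Ruthie: £330,000; Marit: £330,000; Priya: £990,000

The spouse counts as an additional share at the children's level, so there are 5 primary shares of £990,000. Linnea takes one such share (£990,000).
The children's combined portion (£3,960,000) is divided into 4 shares of £990,000: Priya takes £990,000; Bertrand's £990,000 share passes to Bertrand's issue; Briar's £990,000 share passes to Briar's issue; Ursula's £990,000 share passes to Ursula's issue.
Bertrand's share (£990,000) is divided into 2 shares of £495,000: Chioma and Gwendolyn each take £495,000.
Briar's share (£990,000) is divided into 2 shares of £495,000: Ximena and Kerensa each take £495,000.
Ursula's share (£990,000) is divided into 3 shares of £330,000: Halim, Ruthie, and Marit each take £330,000.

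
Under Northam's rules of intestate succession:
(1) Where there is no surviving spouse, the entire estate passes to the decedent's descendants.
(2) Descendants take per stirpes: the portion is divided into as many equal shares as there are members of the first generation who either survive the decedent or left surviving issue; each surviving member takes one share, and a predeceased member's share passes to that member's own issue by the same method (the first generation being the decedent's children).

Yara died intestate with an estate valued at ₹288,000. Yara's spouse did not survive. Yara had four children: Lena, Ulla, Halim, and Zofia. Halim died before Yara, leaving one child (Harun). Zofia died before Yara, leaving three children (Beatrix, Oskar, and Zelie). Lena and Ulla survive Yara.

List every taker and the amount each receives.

The entire ₹288,000 passes to the descendants.
That amount (₹288,000) is divided into 4 shares of ₹72,000: Lena and Ulla each take ₹72,000; Halim's ₹72,000 share passes to Halim's issue; Zofia's ₹72,000 share passes to Zofia's issue.
Halim's share (₹72,000) passes entirely to Harun.
Zofia's share (₹72,000) is divided into 3 shares of ₹24,000: Beatrix, Oskar, and Zelie each take ₹24,000.

Lena: ₹72,000; Ulla: ₹72,000; Harun: ₹72,000; Beatrix: ₹24,000; Oskar: ₹24,000; Zelie: ₹24,000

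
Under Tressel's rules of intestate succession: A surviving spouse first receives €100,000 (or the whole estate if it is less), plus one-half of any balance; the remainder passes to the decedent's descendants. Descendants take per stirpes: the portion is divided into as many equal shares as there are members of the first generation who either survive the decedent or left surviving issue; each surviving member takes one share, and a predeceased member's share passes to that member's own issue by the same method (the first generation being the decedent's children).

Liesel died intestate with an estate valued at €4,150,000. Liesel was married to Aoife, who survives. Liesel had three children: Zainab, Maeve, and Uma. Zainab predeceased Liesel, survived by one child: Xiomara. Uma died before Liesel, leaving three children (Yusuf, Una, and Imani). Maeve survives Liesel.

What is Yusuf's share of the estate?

Aoife first takes €100,000, leaving a balance of €4,050,000. Aoife then takes one-half of the balance (€2,025,000), for a total of €2,125,000. The remaining €2,025,000 passes to the descendants.
The descendants' portion (€2,025,000) is divided into 3 shares of €675,000: Maeve takes €675,000; Zainab's €675,000 share passes to Zainab's issue; Uma's €675,000 share passes to Uma's issue.
Zainab's share (€675,000) passes entirely to Xiomara.
Uma's share (€675,000) is divided into 3 shares of €225,000: Yusuf, Una, and Imani each take €225,000.

Yusuf receives €225,000.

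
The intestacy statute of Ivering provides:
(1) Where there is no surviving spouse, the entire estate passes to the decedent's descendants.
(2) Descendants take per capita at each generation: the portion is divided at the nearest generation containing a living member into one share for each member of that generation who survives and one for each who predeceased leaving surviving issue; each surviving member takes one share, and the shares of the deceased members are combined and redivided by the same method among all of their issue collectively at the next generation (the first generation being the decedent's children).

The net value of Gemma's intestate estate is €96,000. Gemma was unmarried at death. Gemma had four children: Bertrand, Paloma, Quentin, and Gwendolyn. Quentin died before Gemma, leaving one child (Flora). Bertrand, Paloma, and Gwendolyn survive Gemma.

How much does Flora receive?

The entire €96,000 passes to the descendants.
That amount (€96,000) is divided at the children's generation into 4 shares of €24,000. Bertrand, Paloma, and Gwendolyn each take €24,000. The remaining share for the deceased Quentin (€24,000) is carried to the next generation.
That pool (€24,000) passes entirely to Flora, the sole taker at the grandchildren's generation.

Flora receives €24,000.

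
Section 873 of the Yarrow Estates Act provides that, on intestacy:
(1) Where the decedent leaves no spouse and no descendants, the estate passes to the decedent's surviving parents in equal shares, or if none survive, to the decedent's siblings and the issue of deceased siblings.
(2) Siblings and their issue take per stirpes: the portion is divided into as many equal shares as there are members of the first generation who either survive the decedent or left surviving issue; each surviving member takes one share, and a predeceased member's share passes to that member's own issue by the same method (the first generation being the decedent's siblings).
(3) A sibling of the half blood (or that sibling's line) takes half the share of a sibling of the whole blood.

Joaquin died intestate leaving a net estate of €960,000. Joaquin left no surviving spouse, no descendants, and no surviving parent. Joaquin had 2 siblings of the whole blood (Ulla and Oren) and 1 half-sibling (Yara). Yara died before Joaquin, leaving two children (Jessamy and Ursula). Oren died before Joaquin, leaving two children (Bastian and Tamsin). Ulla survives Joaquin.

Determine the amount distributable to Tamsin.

Tamsin receives €192,000.

The entire €960,000 passes to the siblings and their issue.
Counting each half-blood sibling's line as half a unit, there are 5/2 units in €960,000, so one unit is €384,000. Whole-blood lines (Ulla and Oren) take €384,000 each; half-blood lines (Yara) take €192,000 each.
Yara's share (€192,000) is divided into 2 shares of €96,000: Jessamy and Ursula each take €96,000.
Oren's share (€384,000) is divided into 2 shares of €192,000: Bastian and Tamsin each take €192,000.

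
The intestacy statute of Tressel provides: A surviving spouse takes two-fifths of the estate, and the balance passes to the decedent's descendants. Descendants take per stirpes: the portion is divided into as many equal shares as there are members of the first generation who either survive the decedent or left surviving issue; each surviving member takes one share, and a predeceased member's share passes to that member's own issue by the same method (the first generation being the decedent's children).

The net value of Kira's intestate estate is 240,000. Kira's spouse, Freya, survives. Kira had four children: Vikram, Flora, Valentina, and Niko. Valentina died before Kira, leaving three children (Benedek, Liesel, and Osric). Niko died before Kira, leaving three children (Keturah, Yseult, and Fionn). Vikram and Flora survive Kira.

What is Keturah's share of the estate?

Freya takes two-fifths of 240,000 = 96,000. The remaining 144,000 passes to the descendants.
The descendants' portion (144,000) is divided into 4 shares of 36,000: Vikram and Flora each take 36,000; Valentina's 36,000 share passes to Valentina's issue; Niko's 36,000 share passes to Niko's issue.
Valentina's share (36,000) is divided into 3 shares of 12,000: Benedek, Liesel, and Osric each take 12,000.
Niko's share (36,000) is divided into 3 shares of 12,000: Keturah, Yseult, and Fionn each take 12,000.

Keturah receives 12,000.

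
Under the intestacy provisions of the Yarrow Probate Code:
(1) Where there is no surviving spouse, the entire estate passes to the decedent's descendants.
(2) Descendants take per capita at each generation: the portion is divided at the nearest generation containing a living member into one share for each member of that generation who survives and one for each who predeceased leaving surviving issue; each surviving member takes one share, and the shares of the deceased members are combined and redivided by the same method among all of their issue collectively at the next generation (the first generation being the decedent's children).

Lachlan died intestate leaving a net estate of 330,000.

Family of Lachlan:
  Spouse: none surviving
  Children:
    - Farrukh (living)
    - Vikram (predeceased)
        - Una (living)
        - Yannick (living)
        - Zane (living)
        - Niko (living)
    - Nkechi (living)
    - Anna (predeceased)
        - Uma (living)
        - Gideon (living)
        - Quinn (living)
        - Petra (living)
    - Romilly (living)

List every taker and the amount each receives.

Farrukh: 66,000; Una: 16,500; Yannick: 16,500; Zane: 16,500; Niko: 16,500; Nkechi: 66,000; Uma: 16,500; Gideon: 16,500; Quinn: 16,500; Petra: 16,500; Romilly: 66,000

The entire 330,000 passes to the descendants.
That amount (330,000) is divided at the children's generation into 5 shares of 66,000. Farrukh, Nkechi, and Romilly each take 66,000. The 2 shares of the deceased (Vikram and Anna) are combined into a pool of 132,000.
That pool (132,000) is divided at the grandchildren's generation equally among Una, Yannick, Zane, Niko, Uma, Gideon, Quinn, and Petra: 16,500 each.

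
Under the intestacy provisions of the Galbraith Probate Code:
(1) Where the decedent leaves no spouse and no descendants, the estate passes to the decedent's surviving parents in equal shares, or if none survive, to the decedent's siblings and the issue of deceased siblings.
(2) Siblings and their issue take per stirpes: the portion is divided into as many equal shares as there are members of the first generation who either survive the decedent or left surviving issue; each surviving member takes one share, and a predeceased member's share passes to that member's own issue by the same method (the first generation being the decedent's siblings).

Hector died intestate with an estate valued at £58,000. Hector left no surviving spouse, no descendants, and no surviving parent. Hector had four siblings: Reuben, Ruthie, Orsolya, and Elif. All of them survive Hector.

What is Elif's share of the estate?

Elif receives £14,500.

The entire £58,000 passes to the siblings and their issue.
That amount (£58,000) is divided into 4 shares of £14,500: Reuben, Ruthie, Orsolya, and Elif each take £14,500.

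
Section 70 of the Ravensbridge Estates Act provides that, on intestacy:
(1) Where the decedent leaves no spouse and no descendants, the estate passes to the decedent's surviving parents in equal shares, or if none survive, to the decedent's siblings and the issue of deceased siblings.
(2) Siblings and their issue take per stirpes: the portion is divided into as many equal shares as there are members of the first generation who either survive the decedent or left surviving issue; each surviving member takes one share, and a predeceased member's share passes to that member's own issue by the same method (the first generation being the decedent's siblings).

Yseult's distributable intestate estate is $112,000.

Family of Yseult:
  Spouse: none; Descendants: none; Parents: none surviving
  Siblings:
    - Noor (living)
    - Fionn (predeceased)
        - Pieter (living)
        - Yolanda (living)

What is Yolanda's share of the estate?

The entire $112,000 passes to the siblings and their issue.
That amount ($112,000) is divided into 2 shares of $56,000: Noor takes $56,000; Fionn's $56,000 share passes to Fionn's issue.
Fionn's share ($56,000) is divided into 2 shares of $28,000: Pieter and Yolanda each take $28,000.

Yolanda receives $28,000.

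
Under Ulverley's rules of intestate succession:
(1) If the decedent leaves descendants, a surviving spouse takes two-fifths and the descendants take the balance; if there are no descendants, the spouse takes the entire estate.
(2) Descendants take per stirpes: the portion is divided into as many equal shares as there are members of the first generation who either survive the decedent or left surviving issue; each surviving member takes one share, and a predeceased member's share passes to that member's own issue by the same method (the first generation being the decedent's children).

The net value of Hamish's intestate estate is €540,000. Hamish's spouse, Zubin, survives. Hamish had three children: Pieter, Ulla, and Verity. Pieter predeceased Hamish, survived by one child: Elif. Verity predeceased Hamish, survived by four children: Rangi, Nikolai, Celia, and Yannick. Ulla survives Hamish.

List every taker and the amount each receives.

Zubin: €216,000; Elif: €108,000; Ulla: €108,000; Rangi: €27,000; Nikolai: €27,000; Celia: €27,000; Yannick: €27,000

Zubin takes two-fifths of €540,000 = €216,000. The remaining €324,000 passes to the descendants.
The descendants' portion (€324,000) is divided into 3 shares of €108,000: Ulla takes €108,000; Pieter's €108,000 share passes to Pieter's issue; Verity's €108,000 share passes to Verity's issue.
Pieter's share (€108,000) passes entirely to Elif.
Verity's share (€108,000) is divided into 4 shares of €27,000: Rangi, Nikolai, Celia, and Yannick each take €27,000.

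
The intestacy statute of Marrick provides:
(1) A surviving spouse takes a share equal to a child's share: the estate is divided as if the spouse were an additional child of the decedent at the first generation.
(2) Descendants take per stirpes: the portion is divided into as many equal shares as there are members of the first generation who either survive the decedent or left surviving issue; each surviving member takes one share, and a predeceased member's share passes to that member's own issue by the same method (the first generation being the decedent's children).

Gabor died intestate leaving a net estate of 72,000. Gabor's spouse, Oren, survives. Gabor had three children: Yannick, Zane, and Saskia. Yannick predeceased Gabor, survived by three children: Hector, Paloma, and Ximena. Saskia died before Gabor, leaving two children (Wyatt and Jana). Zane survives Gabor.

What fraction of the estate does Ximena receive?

Ximena receives 1/12 of the estate.

The spouse counts as an additional share at the children's level, so there are 4 primary shares of 18,000. Oren takes one such share (18,000).
The children's combined portion (54,000) is divided into 3 shares of 18,000: Zane takes 18,000; Yannick's 18,000 share passes to Yannick's issue; Saskia's 18,000 share passes to Saskia's issue.
Yannick's share (18,000) is divided into 3 shares of 6,000: Hector, Paloma, and Ximena each take 6,000.
Saskia's share (18,000) is divided into 2 shares of 9,000: Wyatt and Jana each take 9,000.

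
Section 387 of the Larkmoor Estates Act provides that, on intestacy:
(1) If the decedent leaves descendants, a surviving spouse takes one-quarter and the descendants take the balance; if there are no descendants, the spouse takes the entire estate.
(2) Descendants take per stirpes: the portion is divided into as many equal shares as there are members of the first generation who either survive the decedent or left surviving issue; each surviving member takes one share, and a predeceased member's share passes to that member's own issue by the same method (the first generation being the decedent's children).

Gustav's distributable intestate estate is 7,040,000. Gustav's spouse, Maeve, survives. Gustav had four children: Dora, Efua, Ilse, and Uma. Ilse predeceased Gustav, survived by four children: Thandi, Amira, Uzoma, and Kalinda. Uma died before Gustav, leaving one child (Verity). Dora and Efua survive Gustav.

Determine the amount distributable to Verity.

Verity receives 1,320,000.

Maeve takes one-quarter of 7,040,000 = 1,760,000. The remaining 5,280,000 passes to the descendants.
The descendants' portion (5,280,000) is divided into 4 shares of 1,320,000: Dora and Efua each take 1,320,000; Ilse's 1,320,000 share passes to Ilse's issue; Uma's 1,320,000 share passes to Uma's issue.
Ilse's share (1,320,000) is divided into 4 shares of 330,000: Thandi, Amira, Uzoma, and Kalinda each take 330,000.
Uma's share (1,320,000) passes entirely to Verity.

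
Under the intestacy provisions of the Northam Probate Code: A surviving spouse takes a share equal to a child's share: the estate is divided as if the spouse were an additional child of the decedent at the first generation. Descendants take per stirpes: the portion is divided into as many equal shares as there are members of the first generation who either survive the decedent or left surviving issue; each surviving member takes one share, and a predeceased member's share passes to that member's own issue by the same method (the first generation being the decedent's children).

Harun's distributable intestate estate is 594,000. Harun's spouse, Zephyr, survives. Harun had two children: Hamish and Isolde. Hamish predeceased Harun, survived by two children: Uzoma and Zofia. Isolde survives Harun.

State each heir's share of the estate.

Zephyr: 198,000; Uzoma: 99,000; Zofia: 99,000; Isolde: 198,000

The spouse counts as an additional share at the children's level, so there are 3 primary shares of 198,000. Zephyr takes one such share (198,000).
The children's combined portion (396,000) is divided into 2 shares of 198,000: Isolde takes 198,000; Hamish's 198,000 share passes to Hamish's issue.
Hamish's share (198,000) is divided into 2 shares of 99,000: Uzoma and Zofia each take 99,000.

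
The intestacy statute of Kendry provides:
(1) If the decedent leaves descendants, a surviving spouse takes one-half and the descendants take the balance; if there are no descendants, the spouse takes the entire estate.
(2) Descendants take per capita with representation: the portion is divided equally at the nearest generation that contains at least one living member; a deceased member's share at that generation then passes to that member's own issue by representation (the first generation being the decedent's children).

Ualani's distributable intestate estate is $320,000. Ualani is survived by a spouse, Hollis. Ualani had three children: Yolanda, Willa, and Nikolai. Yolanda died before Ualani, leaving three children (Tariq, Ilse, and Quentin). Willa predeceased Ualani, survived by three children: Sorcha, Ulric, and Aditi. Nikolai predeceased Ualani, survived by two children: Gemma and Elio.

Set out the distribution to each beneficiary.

Hollis takes one-half of $320,000 = $160,000. The remaining $160,000 passes to the descendants.
No child survives, so the initial division is made at the grandchildren's generation.
The descendants' portion ($160,000) is divided into 8 shares of $20,000: Tariq, Ilse, Quentin, Sorcha, Ulric, Aditi, Gemma, and Elio each take $20,000.

Hollis: $160,000; Tariq: $20,000; Ilse: $20,000; Quentin: $20,000; Sorcha: $20,000; Ulric: $20,000; Aditi: $20,000; Gemma: $20,000; Elio: $20,000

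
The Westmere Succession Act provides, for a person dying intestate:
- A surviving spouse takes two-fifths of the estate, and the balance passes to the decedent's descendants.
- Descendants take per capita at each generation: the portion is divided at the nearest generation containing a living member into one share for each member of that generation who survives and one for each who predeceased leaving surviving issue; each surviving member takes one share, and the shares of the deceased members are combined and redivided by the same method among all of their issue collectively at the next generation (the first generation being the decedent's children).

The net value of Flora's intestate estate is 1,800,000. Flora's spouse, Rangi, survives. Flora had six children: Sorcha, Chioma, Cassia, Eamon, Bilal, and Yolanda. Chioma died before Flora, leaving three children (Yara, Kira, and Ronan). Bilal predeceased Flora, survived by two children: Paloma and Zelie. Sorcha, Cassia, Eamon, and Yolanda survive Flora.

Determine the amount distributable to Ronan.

Rangi takes two-fifths of 1,800,000 = 720,000. The remaining 1,080,000 passes to the descendants.
The descendants' portion (1,080,000) is divided at the children's generation into 6 shares of 180,000. Sorcha, Cassia, Eamon, and Yolanda each take 180,000. The 2 shares of the deceased (Chioma and Bilal) are combined into a pool of 360,000.
That pool (360,000) is divided at the grandchildren's generation equally among Yara, Kira, Ronan, Paloma, and Zelie: 72,000 each.

Ronan receives 72,000.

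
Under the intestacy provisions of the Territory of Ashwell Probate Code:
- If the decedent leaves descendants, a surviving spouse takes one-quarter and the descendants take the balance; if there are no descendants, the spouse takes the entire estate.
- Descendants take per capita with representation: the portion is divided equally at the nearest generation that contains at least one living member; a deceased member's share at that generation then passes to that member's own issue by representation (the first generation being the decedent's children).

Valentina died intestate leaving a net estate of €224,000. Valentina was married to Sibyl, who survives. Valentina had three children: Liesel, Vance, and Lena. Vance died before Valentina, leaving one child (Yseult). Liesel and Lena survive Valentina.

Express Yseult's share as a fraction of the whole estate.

Sibyl takes one-quarter of €224,000 = €56,000. The remaining €168,000 passes to the descendants.
The descendants' portion (€168,000) is divided into 3 shares of €56,000: Liesel and Lena each take €56,000; Vance's €56,000 share passes to Vance's issue.
Vance's share (€56,000) passes entirely to Yseult.

Yseult receives 1/4 of the estate.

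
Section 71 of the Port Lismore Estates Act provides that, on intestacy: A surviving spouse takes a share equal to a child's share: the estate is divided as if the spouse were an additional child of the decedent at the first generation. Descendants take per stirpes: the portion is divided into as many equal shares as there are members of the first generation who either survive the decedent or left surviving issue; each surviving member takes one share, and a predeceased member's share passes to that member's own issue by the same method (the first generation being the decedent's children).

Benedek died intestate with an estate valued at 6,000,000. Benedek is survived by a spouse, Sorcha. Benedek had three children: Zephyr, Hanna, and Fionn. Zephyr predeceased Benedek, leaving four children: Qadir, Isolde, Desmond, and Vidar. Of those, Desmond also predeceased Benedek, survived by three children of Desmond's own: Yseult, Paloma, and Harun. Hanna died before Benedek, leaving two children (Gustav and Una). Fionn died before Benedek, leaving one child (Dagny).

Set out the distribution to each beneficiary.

The spouse counts as an additional share at the children's level, so there are 4 primary shares of 1,500,000. Sorcha takes one such share (1,500,000).
The children's combined portion (4,500,000) is divided into 3 shares of 1,500,000: Zephyr's 1,500,000 share passes to Zephyr's issue; Hanna's 1,500,000 share passes to Hanna's issue; Fionn's 1,500,000 share passes to Fionn's issue.
Zephyr's share (1,500,000) is divided into 4 shares of 375,000: Qadir, Isolde, and Vidar each take 375,000; Desmond's 375,000 share passes to Desmond's issue.
Desmond's share (375,000) is divided into 3 shares of 125,000: Yseult, Paloma, and Harun each take 125,000.
Hanna's share (1,500,000) is divided into 2 shares of 750,000: Gustav and Una each take 750,000.
Fionn's share (1,500,000) passes entirely to Dagny.

Sorcha: 1,500,000; Qadir: 375,000; Isolde: 375,000; Yseult: 125,000; Paloma: 125,000; Harun: 125,000; Vidar: 375,000; Gustav: 750,000; Una: 750,000; Dagny: 1,500,000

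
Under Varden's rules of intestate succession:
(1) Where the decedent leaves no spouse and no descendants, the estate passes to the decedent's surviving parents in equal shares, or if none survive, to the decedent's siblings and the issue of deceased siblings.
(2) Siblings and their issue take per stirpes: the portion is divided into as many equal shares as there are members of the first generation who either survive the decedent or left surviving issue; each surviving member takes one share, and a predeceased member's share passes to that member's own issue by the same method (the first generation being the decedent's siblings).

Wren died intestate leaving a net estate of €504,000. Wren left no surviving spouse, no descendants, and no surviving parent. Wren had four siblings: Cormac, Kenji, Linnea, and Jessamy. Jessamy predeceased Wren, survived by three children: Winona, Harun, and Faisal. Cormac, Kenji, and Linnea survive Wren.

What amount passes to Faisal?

Faisal receives €42,000.

The entire €504,000 passes to the siblings and their issue.
That amount (€504,000) is divided into 4 shares of €126,000: Cormac, Kenji, and Linnea each take €126,000; Jessamy's €126,000 share passes to Jessamy's issue.
Jessamy's share (€126,000) is divided into 3 shares of €42,000: Winona, Harun, and Faisal each take €42,000.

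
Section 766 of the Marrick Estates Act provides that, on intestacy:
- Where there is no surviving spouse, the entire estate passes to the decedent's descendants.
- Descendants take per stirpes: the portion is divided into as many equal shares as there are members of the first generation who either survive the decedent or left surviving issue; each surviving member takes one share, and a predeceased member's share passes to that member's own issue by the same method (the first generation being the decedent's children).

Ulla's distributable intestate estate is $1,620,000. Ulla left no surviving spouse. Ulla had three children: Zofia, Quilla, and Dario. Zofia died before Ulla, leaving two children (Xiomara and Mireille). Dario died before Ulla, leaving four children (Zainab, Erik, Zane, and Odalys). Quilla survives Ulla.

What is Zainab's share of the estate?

The entire $1,620,000 passes to the descendants.
That amount ($1,620,000) is divided into 3 shares of $540,000: Quilla takes $540,000; Zofia's $540,000 share passes to Zofia's issue; Dario's $540,000 share passes to Dario's issue.
Zofia's share ($540,000) is divided into 2 shares of $270,000: Xiomara and Mireille each take $270,000.
Dario's share ($540,000) is divided into 4 shares of $135,000: Zainab, Erik, Zane, and Odalys each take $135,000.

Zainab receives $135,000.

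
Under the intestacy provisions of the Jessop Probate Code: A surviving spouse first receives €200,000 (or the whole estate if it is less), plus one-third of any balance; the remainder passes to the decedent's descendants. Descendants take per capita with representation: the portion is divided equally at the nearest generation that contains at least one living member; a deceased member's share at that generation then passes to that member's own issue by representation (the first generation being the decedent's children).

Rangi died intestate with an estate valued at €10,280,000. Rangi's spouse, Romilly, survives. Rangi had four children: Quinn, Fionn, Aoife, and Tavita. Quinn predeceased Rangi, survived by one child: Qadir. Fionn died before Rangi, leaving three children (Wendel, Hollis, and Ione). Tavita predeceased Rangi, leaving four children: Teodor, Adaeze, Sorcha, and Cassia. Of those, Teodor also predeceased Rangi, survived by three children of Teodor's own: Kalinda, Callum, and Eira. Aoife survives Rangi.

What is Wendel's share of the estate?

Romilly first takes €200,000, leaving a balance of €10,080,000. Romilly then takes one-third of the balance (€3,360,000), for a total of €3,560,000. The remaining €6,720,000 passes to the descendants.
The descendants' portion (€6,720,000) is divided into 4 shares of €1,680,000: Aoife takes €1,680,000; Quinn's €1,680,000 share passes to Quinn's issue; Fionn's €1,680,000 share passes to Fionn's issue; Tavita's €1,680,000 share passes to Tavita's issue.
Quinn's share (€1,680,000) passes entirely to Qadir.
Fionn's share (€1,680,000) is divided into 3 shares of €560,000: Wendel, Hollis, and Ione each take €560,000.
Tavita's share (€1,680,000) is divided into 4 shares of €420,000: Adaeze, Sorcha, and Cassia each take €420,000; Teodor's €420,000 share passes to Teodor's issue.
Teodor's share (€420,000) is divided into 3 shares of €140,000: Kalinda, Callum, and Eira each take €140,000.

Wendel receives €560,000.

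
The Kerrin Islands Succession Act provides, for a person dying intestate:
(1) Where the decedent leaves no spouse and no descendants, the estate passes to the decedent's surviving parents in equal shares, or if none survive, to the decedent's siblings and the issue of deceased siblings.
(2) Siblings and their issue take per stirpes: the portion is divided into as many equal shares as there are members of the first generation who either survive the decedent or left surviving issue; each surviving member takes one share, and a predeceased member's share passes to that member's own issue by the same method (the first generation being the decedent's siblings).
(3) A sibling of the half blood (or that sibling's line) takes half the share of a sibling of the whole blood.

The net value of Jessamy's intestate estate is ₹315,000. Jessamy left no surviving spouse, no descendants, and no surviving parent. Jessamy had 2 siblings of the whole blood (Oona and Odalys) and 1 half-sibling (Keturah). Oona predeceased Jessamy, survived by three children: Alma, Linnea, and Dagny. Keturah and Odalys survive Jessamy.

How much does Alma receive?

The entire ₹315,000 passes to the siblings and their issue.
Counting each half-blood sibling's line as half a unit, there are 5/2 units in ₹315,000, so one unit is ₹126,000. Whole-blood lines (Oona and Odalys) take ₹126,000 each; half-blood lines (Keturah) take ₹63,000 each.
Oona's share (₹126,000) is divided into 3 shares of ₹42,000: Alma, Linnea, and Dagny each take ₹42,000.

Alma receives ₹42,000.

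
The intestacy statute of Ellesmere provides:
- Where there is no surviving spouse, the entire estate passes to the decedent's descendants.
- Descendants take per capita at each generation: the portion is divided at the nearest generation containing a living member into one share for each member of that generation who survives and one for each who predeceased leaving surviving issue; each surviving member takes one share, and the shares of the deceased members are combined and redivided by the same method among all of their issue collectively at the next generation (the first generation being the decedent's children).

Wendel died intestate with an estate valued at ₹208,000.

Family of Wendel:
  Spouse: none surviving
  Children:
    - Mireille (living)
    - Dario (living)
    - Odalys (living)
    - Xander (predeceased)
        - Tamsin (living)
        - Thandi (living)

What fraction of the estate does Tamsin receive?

The entire ₹208,000 passes to the descendants.
That amount (₹208,000) is divided at the children's generation into 4 shares of ₹52,000. Mireille, Dario, and Odalys each take ₹52,000. The remaining share for the deceased Xander (₹52,000) is carried to the next generation.
That pool (₹52,000) is divided at the grandchildren's generation equally among Tamsin and Thandi: ₹26,000 each.

Tamsin receives 1/8 of the estate.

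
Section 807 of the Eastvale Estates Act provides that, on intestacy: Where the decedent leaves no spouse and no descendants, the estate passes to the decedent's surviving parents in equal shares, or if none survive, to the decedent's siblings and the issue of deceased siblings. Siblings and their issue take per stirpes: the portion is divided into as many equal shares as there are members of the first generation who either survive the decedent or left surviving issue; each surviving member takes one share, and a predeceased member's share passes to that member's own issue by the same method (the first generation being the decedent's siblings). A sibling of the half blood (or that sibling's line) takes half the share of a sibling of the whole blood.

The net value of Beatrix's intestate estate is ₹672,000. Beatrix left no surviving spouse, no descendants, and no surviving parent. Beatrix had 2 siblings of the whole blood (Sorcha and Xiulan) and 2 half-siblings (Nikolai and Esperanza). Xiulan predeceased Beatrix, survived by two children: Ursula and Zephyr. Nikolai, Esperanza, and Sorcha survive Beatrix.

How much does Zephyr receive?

Zephyr receives ₹112,000.

The entire ₹672,000 passes to the siblings and their issue.
Counting each half-blood sibling's line as half a unit, there are 3 units in ₹672,000, so one unit is ₹224,000. Whole-blood lines (Sorcha and Xiulan) take ₹224,000 each; half-blood lines (Nikolai and Esperanza) take ₹112,000 each.
Xiulan's share (₹224,000) is divided into 2 shares of ₹112,000: Ursula and Zephyr each take ₹112,000.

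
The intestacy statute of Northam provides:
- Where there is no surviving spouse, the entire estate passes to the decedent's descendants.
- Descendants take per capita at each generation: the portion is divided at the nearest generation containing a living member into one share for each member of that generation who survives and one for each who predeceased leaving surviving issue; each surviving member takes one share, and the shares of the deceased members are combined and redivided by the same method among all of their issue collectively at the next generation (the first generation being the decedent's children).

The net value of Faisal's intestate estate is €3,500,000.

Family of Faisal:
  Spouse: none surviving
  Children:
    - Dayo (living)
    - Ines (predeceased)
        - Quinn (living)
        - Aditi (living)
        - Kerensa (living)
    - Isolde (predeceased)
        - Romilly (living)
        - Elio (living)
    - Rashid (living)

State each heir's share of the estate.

Dayo: €875,000; Quinn: €350,000; Aditi: €350,000; Kerensa: €350,000; Romilly: €350,000; Elio: €350,000; Rashid: €875,000

The entire €3,500,000 passes to the descendants.
That amount (€3,500,000) is divided at the children's generation into 4 shares of €875,000. Dayo and Rashid each take €875,000. The 2 shares of the deceased (Ines and Isolde) are combined into a pool of €1,750,000.
That pool (€1,750,000) is divided at the grandchildren's generation equally among Quinn, Aditi, Kerensa, Romilly, and Elio: €350,000 each.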